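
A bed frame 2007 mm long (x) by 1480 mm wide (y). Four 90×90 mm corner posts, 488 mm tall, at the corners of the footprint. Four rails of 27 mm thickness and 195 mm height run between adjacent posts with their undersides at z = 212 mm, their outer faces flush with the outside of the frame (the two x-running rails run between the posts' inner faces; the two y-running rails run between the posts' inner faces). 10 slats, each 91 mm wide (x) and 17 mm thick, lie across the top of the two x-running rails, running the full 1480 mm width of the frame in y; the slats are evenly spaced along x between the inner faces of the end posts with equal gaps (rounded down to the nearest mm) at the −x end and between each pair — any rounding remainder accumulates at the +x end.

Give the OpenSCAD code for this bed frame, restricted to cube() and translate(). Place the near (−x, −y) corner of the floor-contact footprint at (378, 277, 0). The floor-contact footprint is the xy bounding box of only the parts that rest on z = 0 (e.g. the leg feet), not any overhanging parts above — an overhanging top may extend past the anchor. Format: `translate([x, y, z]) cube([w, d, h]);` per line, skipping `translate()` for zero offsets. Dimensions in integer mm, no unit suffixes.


translate([378, 277, 0]) cube([90, 90, 488]);
translate([378, 1667, 0]) cube([90, 90, 488]);
translate([2295, 277, 0]) cube([90, 90, 488]);
translate([2295, 1667, 0]) cube([90, 90, 488]);
translate([468, 277, 212]) cube([1827, 27, 195]);
translate([468, 1730, 212]) cube([1827, 27, 195]);
translate([378, 367, 212]) cube([27, 1300, 195]);
translate([2358, 367, 212]) cube([27, 1300, 195]);
translate([551, 277, 407]) cube([91, 1480, 17]);
translate([725, 277, 407]) cube([91, 1480, 17]);
translate([899, 277, 407]) cube([91, 1480, 17]);
translate([1073, 277, 407]) cube([91, 1480, 17]);
translate([1247, 277, 407]) cube([91, 1480, 17]);
translate([1421, 277, 407]) cube([91, 1480, 17]);
translate([1595, 277, 407]) cube([91, 1480, 17]);
translate([1769, 277, 407]) cube([91, 1480, 17]);
translate([1943, 277, 407]) cube([91, 1480, 17]);
translate([2117, 277, 407]) cube([91, 1480, 17]);


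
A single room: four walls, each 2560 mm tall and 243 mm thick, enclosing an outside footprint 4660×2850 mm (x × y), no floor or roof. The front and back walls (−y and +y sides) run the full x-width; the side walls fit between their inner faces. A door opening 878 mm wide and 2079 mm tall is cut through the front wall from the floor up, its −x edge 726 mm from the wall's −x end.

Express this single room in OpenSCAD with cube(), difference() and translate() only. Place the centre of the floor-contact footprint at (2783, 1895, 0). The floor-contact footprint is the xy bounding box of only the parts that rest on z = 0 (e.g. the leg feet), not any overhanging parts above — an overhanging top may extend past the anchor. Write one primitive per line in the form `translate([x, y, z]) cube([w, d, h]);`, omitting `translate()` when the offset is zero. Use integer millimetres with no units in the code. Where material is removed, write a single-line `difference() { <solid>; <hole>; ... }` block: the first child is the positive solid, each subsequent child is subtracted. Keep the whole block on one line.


difference() { translate([453, 470, 0]) cube([4660, 243, 2560]); translate([1179, 470, 0]) cube([878, 243, 2079]); }
translate([453, 3077, 0]) cube([4660, 243, 2560]);
translate([453, 713, 0]) cube([243, 2364, 2560]);
translate([4870, 713, 0]) cube([243, 2364, 2560]);


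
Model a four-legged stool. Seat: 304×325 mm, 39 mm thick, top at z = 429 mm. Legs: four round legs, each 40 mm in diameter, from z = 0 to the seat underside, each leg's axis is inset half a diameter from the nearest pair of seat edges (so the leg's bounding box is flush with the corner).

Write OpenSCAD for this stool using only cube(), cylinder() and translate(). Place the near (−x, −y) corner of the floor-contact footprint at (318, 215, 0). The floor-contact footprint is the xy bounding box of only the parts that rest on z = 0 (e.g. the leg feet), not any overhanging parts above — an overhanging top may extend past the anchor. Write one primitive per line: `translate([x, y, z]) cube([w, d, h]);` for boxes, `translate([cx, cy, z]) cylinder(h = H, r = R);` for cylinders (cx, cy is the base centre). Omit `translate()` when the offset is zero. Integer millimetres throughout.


translate([318, 215, 390]) cube([304, 325, 39]);
translate([338, 235, 0]) cylinder(h = 390, r = 20);
translate([602, 235, 0]) cylinder(h = 390, r = 20);
translate([338, 520, 0]) cylinder(h = 390, r = 20);
translate([602, 520, 0]) cylinder(h = 390, r = 20);


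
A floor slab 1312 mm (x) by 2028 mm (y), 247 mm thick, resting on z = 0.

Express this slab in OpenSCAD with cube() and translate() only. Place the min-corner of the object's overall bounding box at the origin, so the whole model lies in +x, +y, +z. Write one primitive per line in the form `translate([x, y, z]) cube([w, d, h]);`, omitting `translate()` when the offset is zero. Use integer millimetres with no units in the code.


cube([1312, 2028, 247]);


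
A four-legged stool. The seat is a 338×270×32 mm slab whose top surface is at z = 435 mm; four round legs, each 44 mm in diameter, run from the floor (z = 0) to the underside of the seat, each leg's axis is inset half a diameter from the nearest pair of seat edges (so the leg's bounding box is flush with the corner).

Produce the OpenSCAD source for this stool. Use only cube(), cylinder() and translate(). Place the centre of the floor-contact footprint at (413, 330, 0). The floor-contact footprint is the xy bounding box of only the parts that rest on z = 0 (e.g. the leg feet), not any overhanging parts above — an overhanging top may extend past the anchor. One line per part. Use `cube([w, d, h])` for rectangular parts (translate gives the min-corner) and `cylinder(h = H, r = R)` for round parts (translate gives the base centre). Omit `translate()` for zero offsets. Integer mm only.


// leg_h = 435 - 32 = 403
translate([244, 195, 403]) cube([338, 270, 32]);
translate([266, 217, 0]) cylinder(h = 403, r = 22);
translate([560, 217, 0]) cylinder(h = 403, r = 22);
translate([266, 443, 0]) cylinder(h = 403, r = 22);
translate([560, 443, 0]) cylinder(h = 403, r = 22);


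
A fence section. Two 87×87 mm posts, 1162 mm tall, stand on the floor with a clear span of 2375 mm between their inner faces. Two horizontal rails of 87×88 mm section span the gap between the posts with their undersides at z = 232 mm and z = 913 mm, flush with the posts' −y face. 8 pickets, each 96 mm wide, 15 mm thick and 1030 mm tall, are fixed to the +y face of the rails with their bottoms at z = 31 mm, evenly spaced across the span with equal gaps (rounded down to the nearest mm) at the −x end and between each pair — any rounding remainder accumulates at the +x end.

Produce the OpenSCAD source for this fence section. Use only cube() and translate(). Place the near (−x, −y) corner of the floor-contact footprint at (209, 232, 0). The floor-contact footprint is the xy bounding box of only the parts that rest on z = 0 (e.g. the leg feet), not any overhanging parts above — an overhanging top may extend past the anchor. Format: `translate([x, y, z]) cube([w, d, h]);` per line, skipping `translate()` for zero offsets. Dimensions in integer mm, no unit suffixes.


translate([209, 232, 0]) cube([87, 87, 1162]);
translate([2671, 232, 0]) cube([87, 87, 1162]);
translate([296, 232, 232]) cube([2375, 87, 88]);
translate([296, 232, 913]) cube([2375, 87, 88]);
translate([474, 319, 31]) cube([96, 15, 1030]);
translate([748, 319, 31]) cube([96, 15, 1030]);
translate([1022, 319, 31]) cube([96, 15, 1030]);
translate([1296, 319, 31]) cube([96, 15, 1030]);
translate([1570, 319, 31]) cube([96, 15, 1030]);
translate([1844, 319, 31]) cube([96, 15, 1030]);
translate([2118, 319, 31]) cube([96, 15, 1030]);
translate([2392, 319, 31]) cube([96, 15, 1030]);


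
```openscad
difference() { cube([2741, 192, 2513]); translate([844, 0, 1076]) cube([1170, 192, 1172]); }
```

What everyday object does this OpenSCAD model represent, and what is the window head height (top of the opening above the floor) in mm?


A wall with a window opening. The window head height is 2248 mm.

A wall with a rectangular opening subtracted — a window. Sill at z = 1076, opening 1172 mm tall, so the head is at 1076 + 1172 = 2248 mm.


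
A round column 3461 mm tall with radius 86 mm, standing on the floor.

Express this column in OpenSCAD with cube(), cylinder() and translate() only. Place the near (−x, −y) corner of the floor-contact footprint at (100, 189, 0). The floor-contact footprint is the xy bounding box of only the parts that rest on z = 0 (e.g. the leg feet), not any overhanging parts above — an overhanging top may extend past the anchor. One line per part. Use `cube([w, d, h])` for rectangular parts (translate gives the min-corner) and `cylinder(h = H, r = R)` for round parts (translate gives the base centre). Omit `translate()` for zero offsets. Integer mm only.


translate([186, 275, 0]) cylinder(h = 3461, r = 86);


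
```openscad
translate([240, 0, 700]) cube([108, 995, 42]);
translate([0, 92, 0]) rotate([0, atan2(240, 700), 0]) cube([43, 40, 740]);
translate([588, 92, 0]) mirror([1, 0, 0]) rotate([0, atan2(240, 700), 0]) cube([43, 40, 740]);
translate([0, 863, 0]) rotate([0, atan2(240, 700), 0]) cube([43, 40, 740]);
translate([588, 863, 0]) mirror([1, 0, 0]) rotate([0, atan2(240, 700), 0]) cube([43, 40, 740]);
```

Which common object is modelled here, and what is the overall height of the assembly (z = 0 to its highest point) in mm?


A sawhorse. The overall height is 742 mm.

A beam across two mirrored pairs of raked legs — a sawhorse. The beam's underside is at z = 700 (matching the legs' vertical rise in atan2(240, 700)) and the beam is 42 mm tall, so its top is at 700 + 42 = 742 mm. The raked legs top out at the beam's underside, so that is the highest point.


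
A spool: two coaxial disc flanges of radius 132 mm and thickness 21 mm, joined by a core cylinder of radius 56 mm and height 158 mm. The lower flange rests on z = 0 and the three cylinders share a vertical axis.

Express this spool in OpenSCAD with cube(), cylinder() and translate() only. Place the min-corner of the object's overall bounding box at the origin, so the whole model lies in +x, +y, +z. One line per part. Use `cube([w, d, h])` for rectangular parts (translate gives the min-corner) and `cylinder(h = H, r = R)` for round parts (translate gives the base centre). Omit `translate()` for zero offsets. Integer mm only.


translate([132, 132, 0]) cylinder(h = 21, r = 132);
translate([132, 132, 21]) cylinder(h = 158, r = 56);
translate([132, 132, 179]) cylinder(h = 21, r = 132);


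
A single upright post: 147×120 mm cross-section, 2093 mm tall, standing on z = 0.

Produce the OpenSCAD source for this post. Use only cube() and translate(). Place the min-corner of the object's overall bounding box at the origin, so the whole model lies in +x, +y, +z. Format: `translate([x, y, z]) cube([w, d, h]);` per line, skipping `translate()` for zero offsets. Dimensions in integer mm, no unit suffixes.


cube([147, 120, 2093]);


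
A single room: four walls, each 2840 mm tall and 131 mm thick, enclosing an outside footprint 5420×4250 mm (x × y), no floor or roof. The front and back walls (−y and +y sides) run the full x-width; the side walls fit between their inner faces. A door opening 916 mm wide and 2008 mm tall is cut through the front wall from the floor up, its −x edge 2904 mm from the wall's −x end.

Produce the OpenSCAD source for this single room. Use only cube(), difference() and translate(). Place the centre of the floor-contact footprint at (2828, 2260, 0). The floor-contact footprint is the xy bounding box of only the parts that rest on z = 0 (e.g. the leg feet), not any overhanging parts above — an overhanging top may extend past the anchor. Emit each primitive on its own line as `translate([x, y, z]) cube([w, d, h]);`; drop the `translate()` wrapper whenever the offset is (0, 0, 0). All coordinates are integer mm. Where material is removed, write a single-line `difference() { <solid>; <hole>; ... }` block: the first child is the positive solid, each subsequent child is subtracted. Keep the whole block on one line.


difference() { translate([118, 135, 0]) cube([5420, 131, 2840]); translate([3022, 135, 0]) cube([916, 131, 2008]); }
translate([118, 4254, 0]) cube([5420, 131, 2840]);
translate([118, 266, 0]) cube([131, 3988, 2840]);
translate([5407, 266, 0]) cube([131, 3988, 2840]);


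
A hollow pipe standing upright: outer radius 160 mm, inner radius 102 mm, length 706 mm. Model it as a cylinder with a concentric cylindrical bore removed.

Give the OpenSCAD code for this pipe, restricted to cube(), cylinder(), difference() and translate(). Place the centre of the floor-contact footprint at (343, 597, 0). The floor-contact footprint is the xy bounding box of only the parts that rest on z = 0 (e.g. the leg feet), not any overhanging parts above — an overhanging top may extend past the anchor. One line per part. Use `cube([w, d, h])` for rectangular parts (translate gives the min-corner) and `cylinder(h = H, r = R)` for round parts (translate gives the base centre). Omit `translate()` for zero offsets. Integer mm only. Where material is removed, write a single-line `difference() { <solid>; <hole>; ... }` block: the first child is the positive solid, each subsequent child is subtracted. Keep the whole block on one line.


difference() { translate([343, 597, 0]) cylinder(h = 706, r = 160); translate([343, 597, 0]) cylinder(h = 706, r = 102); }


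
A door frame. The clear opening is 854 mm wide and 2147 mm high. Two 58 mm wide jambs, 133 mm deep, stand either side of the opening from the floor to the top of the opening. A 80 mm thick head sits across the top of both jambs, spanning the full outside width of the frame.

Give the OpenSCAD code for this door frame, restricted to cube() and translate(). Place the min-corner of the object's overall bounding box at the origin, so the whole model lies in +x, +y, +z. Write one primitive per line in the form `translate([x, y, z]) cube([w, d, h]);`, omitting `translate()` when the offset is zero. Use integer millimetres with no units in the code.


cube([58, 133, 2147]);
translate([912, 0, 0]) cube([58, 133, 2147]);
translate([0, 0, 2147]) cube([970, 133, 80]);


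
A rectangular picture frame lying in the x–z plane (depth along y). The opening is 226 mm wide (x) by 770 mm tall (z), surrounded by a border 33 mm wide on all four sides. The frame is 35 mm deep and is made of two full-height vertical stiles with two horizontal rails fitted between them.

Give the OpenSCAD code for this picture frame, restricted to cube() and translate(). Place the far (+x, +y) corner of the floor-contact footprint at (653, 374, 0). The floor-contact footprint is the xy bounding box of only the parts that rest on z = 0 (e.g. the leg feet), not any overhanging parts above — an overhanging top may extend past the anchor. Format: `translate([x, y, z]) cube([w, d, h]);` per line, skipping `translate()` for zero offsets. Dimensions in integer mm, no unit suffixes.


translate([361, 339, 0]) cube([33, 35, 836]);
translate([620, 339, 0]) cube([33, 35, 836]);
translate([394, 339, 0]) cube([226, 35, 33]);
translate([394, 339, 803]) cube([226, 35, 33]);


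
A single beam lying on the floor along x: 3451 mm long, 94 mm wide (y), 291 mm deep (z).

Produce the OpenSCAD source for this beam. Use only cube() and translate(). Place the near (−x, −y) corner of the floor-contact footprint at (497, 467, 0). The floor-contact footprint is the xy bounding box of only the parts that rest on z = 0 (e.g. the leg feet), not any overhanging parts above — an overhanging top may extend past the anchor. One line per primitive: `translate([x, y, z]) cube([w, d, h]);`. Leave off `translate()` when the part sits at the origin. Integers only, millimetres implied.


translate([497, 467, 0]) cube([3451, 94, 291]);


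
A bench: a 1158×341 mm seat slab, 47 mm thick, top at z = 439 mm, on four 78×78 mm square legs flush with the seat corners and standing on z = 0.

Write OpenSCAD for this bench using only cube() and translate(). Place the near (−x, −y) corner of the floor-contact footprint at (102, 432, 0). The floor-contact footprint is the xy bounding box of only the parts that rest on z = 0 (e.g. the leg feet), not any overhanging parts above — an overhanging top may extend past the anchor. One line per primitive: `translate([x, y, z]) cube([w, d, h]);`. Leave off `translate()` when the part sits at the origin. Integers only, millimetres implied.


translate([102, 432, 392]) cube([1158, 341, 47]);
translate([102, 432, 0]) cube([78, 78, 392]);
translate([102, 695, 0]) cube([78, 78, 392]);
translate([1182, 432, 0]) cube([78, 78, 392]);
translate([1182, 695, 0]) cube([78, 78, 392]);


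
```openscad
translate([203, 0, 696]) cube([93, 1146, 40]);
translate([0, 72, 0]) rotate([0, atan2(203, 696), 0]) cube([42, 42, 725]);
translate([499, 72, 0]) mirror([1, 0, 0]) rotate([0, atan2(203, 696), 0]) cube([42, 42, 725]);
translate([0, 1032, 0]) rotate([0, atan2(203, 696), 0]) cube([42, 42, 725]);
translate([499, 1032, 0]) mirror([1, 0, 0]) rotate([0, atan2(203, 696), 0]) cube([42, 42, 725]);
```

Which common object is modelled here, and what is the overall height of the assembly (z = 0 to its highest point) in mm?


A sawhorse. The overall height is 736 mm.

A beam across two mirrored pairs of raked legs — a sawhorse. The beam's underside is at z = 696 (matching the legs' vertical rise in atan2(203, 696)) and the beam is 40 mm tall, so its top is at 696 + 40 = 736 mm. The raked legs top out at the beam's underside, so that is the highest point.


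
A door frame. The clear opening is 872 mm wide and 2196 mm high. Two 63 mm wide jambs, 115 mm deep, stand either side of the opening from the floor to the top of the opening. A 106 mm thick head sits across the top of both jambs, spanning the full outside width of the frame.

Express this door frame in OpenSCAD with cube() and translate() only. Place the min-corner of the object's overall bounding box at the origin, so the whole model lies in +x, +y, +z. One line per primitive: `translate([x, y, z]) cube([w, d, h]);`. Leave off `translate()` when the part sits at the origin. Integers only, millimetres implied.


cube([63, 115, 2196]);
translate([935, 0, 0]) cube([63, 115, 2196]);
translate([0, 0, 2196]) cube([998, 115, 106]);


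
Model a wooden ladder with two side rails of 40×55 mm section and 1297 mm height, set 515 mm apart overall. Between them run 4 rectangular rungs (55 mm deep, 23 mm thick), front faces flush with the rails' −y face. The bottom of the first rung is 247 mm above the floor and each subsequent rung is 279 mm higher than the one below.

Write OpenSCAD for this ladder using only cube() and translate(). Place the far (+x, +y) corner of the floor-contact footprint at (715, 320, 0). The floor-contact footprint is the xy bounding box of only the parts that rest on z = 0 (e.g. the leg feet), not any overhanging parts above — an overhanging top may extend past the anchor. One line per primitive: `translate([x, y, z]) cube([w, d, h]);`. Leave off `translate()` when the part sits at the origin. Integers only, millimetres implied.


translate([200, 265, 0]) cube([40, 55, 1297]);
translate([675, 265, 0]) cube([40, 55, 1297]);
translate([240, 265, 247]) cube([435, 55, 23]);
translate([240, 265, 526]) cube([435, 55, 23]);
translate([240, 265, 805]) cube([435, 55, 23]);
translate([240, 265, 1084]) cube([435, 55, 23]);


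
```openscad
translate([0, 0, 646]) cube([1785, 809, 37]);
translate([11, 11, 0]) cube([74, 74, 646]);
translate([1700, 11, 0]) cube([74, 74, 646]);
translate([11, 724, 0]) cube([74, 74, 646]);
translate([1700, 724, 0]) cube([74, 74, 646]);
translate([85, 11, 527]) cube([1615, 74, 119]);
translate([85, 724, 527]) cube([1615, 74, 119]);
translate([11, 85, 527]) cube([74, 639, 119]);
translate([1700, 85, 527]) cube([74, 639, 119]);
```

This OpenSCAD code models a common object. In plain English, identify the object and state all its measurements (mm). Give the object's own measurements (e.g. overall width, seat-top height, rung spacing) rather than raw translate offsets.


A rectangular dining table. The top is 1785×809×37 mm with its upper surface at z = 683 mm. It stands on four 74×74 mm square legs, each inset 11 mm from the nearest pair of top edges, running from the floor to the underside of the top. Four apron rails, 74 mm thick and 119 mm tall, run between adjacent legs with their top edges flush with the underside of the top and their outer faces flush with the legs' outer faces.


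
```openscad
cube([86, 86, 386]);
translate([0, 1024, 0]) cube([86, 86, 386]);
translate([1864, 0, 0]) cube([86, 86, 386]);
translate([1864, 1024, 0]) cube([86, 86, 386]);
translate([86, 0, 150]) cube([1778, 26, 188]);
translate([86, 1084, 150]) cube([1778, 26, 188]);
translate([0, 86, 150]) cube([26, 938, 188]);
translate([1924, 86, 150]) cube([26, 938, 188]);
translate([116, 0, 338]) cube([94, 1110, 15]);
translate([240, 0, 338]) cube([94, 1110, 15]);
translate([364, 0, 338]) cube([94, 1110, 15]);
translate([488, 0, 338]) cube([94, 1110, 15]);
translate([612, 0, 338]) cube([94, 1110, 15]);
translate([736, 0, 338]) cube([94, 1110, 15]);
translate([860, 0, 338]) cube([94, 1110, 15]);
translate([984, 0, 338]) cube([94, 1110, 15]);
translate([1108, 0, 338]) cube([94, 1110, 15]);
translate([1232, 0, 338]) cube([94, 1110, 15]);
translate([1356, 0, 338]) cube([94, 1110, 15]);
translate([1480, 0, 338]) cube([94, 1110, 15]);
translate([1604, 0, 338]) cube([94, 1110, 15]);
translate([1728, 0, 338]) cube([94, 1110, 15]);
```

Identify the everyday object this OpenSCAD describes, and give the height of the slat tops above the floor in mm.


A bed frame. The slat-top height is 353 mm.

Four posts, four rails, and a row of slats — a bed frame. Slats sit on the rails at z = 150 + 188 = 338; with slat thickness 15, the top is 353 mm.


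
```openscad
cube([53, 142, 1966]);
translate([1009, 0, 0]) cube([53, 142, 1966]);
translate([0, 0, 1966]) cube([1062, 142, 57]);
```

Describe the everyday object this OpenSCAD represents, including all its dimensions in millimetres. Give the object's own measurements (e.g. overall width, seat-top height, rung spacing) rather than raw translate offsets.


A door frame. The clear opening is 956 mm wide and 1966 mm high. Two 53 mm wide jambs, 142 mm deep, stand either side of the opening from the floor to the top of the opening. A 57 mm thick head sits across the top of both jambs, spanning the full outside width of the frame.


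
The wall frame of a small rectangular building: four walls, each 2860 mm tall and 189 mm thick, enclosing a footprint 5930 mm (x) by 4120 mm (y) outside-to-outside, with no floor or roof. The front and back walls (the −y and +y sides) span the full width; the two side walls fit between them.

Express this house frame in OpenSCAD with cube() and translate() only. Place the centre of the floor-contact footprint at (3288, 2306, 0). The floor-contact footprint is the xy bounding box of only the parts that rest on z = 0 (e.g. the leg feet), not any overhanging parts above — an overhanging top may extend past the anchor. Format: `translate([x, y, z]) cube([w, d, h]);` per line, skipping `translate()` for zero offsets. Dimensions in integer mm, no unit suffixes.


translate([323, 246, 0]) cube([5930, 189, 2860]);
translate([323, 4177, 0]) cube([5930, 189, 2860]);
translate([323, 435, 0]) cube([189, 3742, 2860]);
translate([6064, 435, 0]) cube([189, 3742, 2860]);


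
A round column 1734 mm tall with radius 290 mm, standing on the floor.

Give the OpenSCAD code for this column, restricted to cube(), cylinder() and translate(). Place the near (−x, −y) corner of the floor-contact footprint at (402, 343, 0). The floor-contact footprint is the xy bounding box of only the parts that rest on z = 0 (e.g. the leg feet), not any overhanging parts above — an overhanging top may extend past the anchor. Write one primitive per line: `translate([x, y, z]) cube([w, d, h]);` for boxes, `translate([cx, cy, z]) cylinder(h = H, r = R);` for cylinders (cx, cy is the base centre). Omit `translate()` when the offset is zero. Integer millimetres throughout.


translate([692, 633, 0]) cylinder(h = 1734, r = 290);


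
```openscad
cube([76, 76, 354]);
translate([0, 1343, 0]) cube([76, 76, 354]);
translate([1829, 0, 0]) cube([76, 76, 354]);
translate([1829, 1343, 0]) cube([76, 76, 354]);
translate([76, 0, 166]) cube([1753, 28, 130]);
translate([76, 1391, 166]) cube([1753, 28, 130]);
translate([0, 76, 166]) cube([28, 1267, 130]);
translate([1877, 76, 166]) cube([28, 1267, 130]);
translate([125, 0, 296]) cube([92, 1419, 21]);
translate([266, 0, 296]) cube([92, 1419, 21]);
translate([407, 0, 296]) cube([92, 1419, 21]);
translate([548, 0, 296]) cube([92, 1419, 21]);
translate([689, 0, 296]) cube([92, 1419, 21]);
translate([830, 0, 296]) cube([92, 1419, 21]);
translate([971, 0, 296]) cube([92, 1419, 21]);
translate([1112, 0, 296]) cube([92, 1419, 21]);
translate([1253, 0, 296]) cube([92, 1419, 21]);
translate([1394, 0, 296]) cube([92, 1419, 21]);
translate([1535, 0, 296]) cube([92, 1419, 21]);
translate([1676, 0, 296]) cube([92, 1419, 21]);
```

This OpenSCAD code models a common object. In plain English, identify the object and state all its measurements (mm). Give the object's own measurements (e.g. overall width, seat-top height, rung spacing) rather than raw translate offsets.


A bed frame 1905 mm long (x) by 1419 mm wide (y). Four 76×76 mm corner posts, 354 mm tall, at the corners of the footprint. Four rails of 28 mm thickness and 130 mm height run between adjacent posts with their undersides at z = 166 mm, their outer faces flush with the outside of the frame (the two x-running rails run between the posts' inner faces; the two y-running rails run between the posts' inner faces). 12 slats, each 92 mm wide (x) and 21 mm thick, lie across the top of the two x-running rails, running the full 1419 mm width of the frame in y; along x they sit between the end posts with a 49 mm gap after the −x posts and between neighbouring slats, leaving 61 mm before the +x posts.


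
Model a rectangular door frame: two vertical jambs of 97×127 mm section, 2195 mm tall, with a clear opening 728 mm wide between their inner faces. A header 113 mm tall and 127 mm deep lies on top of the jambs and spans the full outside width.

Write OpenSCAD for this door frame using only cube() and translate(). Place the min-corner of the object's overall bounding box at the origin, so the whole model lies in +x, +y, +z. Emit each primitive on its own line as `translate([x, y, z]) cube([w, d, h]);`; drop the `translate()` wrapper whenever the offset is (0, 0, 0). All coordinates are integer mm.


cube([97, 127, 2195]);
translate([825, 0, 0]) cube([97, 127, 2195]);
translate([0, 0, 2195]) cube([922, 127, 113]);


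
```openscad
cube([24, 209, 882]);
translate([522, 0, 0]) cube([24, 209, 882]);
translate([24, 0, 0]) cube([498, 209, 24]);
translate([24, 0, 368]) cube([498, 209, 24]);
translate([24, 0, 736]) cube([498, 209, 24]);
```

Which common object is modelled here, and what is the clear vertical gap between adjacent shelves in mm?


A bookshelf. The clear shelf gap is 344 mm.

Two tall side panels with 3 horizontal boards between them — a bookshelf. The first two shelf undersides are at z = 0 and z = 368; with shelf thickness 24, the clear gap is 368 − 0 − 24 = 344 mm.


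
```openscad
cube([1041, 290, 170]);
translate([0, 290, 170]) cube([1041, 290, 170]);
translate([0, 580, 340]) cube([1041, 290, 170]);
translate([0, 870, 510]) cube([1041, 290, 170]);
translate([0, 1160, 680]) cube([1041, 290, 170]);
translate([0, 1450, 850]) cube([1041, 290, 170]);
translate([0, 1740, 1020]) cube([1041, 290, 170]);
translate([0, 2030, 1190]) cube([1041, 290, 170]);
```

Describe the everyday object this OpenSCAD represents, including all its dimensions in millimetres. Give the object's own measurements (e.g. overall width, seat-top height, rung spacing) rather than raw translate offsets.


A straight staircase of 8 solid steps. Each step is 1041 mm wide (x), 290 mm deep (y, the going) and 170 mm tall (the rise). The first step rests on the floor; each subsequent step sits one going further in +y and one rise higher in +z, directly behind and above the previous step with no overlap.


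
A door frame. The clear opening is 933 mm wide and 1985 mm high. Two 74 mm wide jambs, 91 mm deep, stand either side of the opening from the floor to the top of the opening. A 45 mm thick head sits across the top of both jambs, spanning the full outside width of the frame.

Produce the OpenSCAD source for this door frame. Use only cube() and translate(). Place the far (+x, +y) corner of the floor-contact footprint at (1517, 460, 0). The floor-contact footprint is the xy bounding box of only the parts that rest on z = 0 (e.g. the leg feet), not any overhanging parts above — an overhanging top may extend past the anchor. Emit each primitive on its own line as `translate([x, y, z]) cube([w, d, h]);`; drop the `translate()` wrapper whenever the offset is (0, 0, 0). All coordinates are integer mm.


translate([436, 369, 0]) cube([74, 91, 1985]);
translate([1443, 369, 0]) cube([74, 91, 1985]);
translate([436, 369, 1985]) cube([1081, 91, 45]);


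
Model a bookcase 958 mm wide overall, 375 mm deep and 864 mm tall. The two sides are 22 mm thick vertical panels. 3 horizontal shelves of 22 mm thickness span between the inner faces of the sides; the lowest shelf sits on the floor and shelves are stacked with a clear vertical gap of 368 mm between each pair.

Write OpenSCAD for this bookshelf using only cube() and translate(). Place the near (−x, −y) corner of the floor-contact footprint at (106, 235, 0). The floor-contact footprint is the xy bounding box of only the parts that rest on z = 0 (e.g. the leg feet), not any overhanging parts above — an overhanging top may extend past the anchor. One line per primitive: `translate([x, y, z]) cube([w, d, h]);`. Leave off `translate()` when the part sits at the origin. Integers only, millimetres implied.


translate([106, 235, 0]) cube([22, 375, 864]);
translate([1042, 235, 0]) cube([22, 375, 864]);
translate([128, 235, 0]) cube([914, 375, 22]);
translate([128, 235, 390]) cube([914, 375, 22]);
translate([128, 235, 780]) cube([914, 375, 22]);


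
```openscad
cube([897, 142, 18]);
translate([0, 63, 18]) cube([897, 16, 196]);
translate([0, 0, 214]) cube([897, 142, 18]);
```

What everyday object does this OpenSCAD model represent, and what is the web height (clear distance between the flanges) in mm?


An I-beam. The web height is 196 mm.

Two wide flanges with a thin centred web — an I-beam. Overall 232 mm minus two 18 mm flanges gives a web of 232 − 2·18 = 196 mm.


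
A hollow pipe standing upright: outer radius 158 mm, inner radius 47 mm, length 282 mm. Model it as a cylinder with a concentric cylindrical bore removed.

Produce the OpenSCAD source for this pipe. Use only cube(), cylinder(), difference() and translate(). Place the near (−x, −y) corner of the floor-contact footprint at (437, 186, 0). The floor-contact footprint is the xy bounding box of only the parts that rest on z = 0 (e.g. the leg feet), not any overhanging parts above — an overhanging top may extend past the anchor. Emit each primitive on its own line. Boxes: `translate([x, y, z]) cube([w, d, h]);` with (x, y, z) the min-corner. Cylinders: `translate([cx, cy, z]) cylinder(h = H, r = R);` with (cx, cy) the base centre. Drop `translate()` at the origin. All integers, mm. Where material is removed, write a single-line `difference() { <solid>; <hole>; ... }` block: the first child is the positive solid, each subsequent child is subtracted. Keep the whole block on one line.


difference() { translate([595, 344, 0]) cylinder(h = 282, r = 158); translate([595, 344, 0]) cylinder(h = 282, r = 47); }


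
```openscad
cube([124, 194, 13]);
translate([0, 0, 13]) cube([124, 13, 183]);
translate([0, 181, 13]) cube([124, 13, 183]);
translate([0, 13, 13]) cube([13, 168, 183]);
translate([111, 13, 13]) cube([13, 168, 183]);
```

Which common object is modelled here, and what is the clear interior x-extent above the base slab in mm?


An open box. The internal width is 98 mm.

A 124×194 base slab with four walls standing on it — an open box. The base is 124 mm wide and the walls are 13 mm thick, so the internal width is 124 − 2 × 13 = 98 mm.


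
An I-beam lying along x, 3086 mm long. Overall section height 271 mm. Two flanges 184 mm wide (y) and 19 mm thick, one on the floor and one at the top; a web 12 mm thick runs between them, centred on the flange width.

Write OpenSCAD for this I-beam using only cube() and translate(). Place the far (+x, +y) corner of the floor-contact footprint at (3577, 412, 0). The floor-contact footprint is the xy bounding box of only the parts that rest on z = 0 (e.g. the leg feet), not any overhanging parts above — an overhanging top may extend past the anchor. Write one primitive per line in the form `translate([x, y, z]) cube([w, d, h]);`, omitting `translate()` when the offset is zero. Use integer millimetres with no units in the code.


translate([491, 228, 0]) cube([3086, 184, 19]);
translate([491, 314, 19]) cube([3086, 12, 233]);
translate([491, 228, 252]) cube([3086, 184, 19]);


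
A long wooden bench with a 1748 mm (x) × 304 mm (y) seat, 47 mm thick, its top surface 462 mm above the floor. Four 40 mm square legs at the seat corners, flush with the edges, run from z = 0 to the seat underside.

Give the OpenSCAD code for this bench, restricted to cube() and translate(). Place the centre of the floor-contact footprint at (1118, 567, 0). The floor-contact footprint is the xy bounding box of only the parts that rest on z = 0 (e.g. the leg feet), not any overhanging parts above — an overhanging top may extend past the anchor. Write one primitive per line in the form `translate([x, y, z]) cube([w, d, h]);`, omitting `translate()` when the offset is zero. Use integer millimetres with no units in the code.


translate([244, 415, 415]) cube([1748, 304, 47]);
translate([244, 415, 0]) cube([40, 40, 415]);
translate([244, 679, 0]) cube([40, 40, 415]);
translate([1952, 415, 0]) cube([40, 40, 415]);
translate([1952, 679, 0]) cube([40, 40, 415]);


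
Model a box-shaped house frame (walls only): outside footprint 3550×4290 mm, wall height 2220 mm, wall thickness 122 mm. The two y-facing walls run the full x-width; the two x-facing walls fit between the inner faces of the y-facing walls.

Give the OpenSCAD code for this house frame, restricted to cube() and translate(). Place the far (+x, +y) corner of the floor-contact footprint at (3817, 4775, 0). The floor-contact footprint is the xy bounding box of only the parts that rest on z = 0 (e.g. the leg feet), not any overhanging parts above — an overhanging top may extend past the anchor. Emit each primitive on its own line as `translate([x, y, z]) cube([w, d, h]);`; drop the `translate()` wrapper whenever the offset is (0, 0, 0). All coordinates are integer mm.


translate([267, 485, 0]) cube([3550, 122, 2220]);
translate([267, 4653, 0]) cube([3550, 122, 2220]);
translate([267, 607, 0]) cube([122, 4046, 2220]);
translate([3695, 607, 0]) cube([122, 4046, 2220]);


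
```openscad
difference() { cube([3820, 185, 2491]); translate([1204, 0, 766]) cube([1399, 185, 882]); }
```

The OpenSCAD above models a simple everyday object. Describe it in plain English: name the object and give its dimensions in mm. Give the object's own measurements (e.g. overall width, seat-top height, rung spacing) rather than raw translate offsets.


A wall 3820 mm long (x), 185 mm thick (y), 2491 mm tall, with a rectangular window opening cut through it. The opening is 1399 mm wide and 882 mm tall; its sill is at z = 766 mm and its near (−x) edge is 1204 mm from the wall's −x end. The opening passes through the full wall thickness.


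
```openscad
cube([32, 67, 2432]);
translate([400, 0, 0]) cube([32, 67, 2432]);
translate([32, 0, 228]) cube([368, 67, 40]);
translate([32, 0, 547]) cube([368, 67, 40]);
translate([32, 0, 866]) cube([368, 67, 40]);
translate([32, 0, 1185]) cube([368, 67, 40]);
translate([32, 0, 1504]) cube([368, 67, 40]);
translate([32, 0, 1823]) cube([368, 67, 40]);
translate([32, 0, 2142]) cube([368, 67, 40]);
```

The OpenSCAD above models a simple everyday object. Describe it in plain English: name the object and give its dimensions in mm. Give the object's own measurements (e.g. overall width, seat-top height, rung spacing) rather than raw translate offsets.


A straight ladder. Two 32×67 mm vertical rails, 2432 mm tall, stand 432 mm apart (outside-to-outside) with their front faces coplanar on the −y side. 7 rungs, each 67 mm deep and 40 mm tall, span between the inner faces of the rails, front faces flush with the rails. The lowest rung's underside is at z = 228 mm and rungs are spaced 319 mm apart (underside to underside).


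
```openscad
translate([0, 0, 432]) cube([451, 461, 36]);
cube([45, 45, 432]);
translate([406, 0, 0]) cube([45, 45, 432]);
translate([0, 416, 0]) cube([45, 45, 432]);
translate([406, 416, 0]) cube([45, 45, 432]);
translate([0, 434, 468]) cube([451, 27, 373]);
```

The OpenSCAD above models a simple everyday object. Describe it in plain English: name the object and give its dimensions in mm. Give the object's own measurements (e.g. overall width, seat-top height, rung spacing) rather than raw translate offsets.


A chair. The seat is a 451×461×36 mm slab with its top at z = 468 mm, on four 45×45 mm corner legs (flush with the seat edges, standing on z = 0). A flat backrest 27 mm thick, 373 mm tall, spans the full seat width and rises from the seat top along its +y edge, rear face flush with the rear of the seat.


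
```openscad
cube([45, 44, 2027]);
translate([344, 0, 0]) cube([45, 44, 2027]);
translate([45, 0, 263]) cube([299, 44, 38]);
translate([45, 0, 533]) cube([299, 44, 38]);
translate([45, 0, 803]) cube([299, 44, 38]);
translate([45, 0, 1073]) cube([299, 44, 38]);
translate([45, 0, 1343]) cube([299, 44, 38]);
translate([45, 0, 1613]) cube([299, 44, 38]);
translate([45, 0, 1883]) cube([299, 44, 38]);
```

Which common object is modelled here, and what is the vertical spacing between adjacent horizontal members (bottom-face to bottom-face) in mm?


A ladder. The rung spacing is 270 mm.

Two tall 45×44 posts with 7 short bars between them — a ladder. Adjacent rungs sit at z = 263 and z = 533, so the spacing is 533 − 263 = 270 mm.


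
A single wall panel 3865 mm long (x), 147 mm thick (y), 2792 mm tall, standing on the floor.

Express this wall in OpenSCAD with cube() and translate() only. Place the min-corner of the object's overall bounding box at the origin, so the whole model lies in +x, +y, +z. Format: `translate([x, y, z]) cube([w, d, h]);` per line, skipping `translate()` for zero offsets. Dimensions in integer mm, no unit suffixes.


cube([3865, 147, 2792]);


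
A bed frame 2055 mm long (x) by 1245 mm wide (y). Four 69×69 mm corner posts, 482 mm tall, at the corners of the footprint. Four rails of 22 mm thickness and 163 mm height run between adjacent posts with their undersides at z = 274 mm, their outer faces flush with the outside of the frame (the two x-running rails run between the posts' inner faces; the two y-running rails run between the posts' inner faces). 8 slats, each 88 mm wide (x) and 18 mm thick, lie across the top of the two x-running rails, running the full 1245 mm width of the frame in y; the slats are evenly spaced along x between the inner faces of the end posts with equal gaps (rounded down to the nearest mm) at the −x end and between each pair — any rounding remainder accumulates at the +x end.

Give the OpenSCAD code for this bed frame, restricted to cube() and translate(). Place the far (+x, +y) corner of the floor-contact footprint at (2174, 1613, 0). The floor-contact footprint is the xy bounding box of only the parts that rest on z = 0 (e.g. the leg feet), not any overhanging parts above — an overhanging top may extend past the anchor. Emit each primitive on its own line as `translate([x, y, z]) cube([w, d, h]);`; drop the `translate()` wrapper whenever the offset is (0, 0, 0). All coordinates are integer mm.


translate([119, 368, 0]) cube([69, 69, 482]);
translate([119, 1544, 0]) cube([69, 69, 482]);
translate([2105, 368, 0]) cube([69, 69, 482]);
translate([2105, 1544, 0]) cube([69, 69, 482]);
translate([188, 368, 274]) cube([1917, 22, 163]);
translate([188, 1591, 274]) cube([1917, 22, 163]);
translate([119, 437, 274]) cube([22, 1107, 163]);
translate([2152, 437, 274]) cube([22, 1107, 163]);
translate([322, 368, 437]) cube([88, 1245, 18]);
translate([544, 368, 437]) cube([88, 1245, 18]);
translate([766, 368, 437]) cube([88, 1245, 18]);
translate([988, 368, 437]) cube([88, 1245, 18]);
translate([1210, 368, 437]) cube([88, 1245, 18]);
translate([1432, 368, 437]) cube([88, 1245, 18]);
translate([1654, 368, 437]) cube([88, 1245, 18]);
translate([1876, 368, 437]) cube([88, 1245, 18]);
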